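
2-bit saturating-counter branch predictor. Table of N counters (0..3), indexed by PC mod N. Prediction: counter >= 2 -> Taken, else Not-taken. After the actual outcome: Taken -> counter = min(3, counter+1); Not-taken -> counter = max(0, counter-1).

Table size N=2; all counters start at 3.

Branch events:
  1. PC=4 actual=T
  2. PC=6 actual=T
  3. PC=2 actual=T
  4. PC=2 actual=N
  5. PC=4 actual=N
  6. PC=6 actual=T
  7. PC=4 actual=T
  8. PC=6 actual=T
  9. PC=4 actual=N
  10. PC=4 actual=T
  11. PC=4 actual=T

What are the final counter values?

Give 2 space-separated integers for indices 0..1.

Answer: 3 3

Derivation:
Ev 1: PC=4 idx=0 pred=T actual=T -> ctr[0]=3
Ev 2: PC=6 idx=0 pred=T actual=T -> ctr[0]=3
Ev 3: PC=2 idx=0 pred=T actual=T -> ctr[0]=3
Ev 4: PC=2 idx=0 pred=T actual=N -> ctr[0]=2
Ev 5: PC=4 idx=0 pred=T actual=N -> ctr[0]=1
Ev 6: PC=6 idx=0 pred=N actual=T -> ctr[0]=2
Ev 7: PC=4 idx=0 pred=T actual=T -> ctr[0]=3
Ev 8: PC=6 idx=0 pred=T actual=T -> ctr[0]=3
Ev 9: PC=4 idx=0 pred=T actual=N -> ctr[0]=2
Ev 10: PC=4 idx=0 pred=T actual=T -> ctr[0]=3
Ev 11: PC=4 idx=0 pred=T actual=T -> ctr[0]=3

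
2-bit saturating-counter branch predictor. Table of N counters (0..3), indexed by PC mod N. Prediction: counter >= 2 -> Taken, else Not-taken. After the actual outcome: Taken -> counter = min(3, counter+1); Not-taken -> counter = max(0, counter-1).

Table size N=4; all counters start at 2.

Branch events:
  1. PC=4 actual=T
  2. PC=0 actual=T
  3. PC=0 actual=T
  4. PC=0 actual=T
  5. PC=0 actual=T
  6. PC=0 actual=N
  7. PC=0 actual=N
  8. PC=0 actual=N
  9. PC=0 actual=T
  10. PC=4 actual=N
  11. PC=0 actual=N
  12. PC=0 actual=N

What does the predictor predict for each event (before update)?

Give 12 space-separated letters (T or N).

Ev 1: PC=4 idx=0 pred=T actual=T -> ctr[0]=3
Ev 2: PC=0 idx=0 pred=T actual=T -> ctr[0]=3
Ev 3: PC=0 idx=0 pred=T actual=T -> ctr[0]=3
Ev 4: PC=0 idx=0 pred=T actual=T -> ctr[0]=3
Ev 5: PC=0 idx=0 pred=T actual=T -> ctr[0]=3
Ev 6: PC=0 idx=0 pred=T actual=N -> ctr[0]=2
Ev 7: PC=0 idx=0 pred=T actual=N -> ctr[0]=1
Ev 8: PC=0 idx=0 pred=N actual=N -> ctr[0]=0
Ev 9: PC=0 idx=0 pred=N actual=T -> ctr[0]=1
Ev 10: PC=4 idx=0 pred=N actual=N -> ctr[0]=0
Ev 11: PC=0 idx=0 pred=N actual=N -> ctr[0]=0
Ev 12: PC=0 idx=0 pred=N actual=N -> ctr[0]=0

Answer: T T T T T T T N N N N N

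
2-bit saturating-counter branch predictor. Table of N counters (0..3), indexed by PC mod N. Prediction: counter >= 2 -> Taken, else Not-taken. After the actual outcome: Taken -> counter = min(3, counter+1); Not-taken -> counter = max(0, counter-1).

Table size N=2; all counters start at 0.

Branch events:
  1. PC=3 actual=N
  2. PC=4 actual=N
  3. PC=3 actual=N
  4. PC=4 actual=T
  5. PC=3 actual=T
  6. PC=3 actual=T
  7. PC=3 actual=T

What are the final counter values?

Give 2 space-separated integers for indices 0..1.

Answer: 1 3

Derivation:
Ev 1: PC=3 idx=1 pred=N actual=N -> ctr[1]=0
Ev 2: PC=4 idx=0 pred=N actual=N -> ctr[0]=0
Ev 3: PC=3 idx=1 pred=N actual=N -> ctr[1]=0
Ev 4: PC=4 idx=0 pred=N actual=T -> ctr[0]=1
Ev 5: PC=3 idx=1 pred=N actual=T -> ctr[1]=1
Ev 6: PC=3 idx=1 pred=N actual=T -> ctr[1]=2
Ev 7: PC=3 idx=1 pred=T actual=T -> ctr[1]=3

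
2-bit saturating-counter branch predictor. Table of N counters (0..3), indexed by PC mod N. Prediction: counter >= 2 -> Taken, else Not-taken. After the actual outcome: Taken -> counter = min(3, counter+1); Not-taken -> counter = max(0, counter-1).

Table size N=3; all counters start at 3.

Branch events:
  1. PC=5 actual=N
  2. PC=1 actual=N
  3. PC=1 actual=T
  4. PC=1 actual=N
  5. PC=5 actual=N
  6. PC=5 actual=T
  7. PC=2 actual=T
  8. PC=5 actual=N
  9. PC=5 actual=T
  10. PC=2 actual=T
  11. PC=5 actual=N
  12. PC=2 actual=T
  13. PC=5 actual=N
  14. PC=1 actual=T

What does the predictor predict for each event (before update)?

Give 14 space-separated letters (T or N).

Answer: T T T T T N T T T T T T T T

Derivation:
Ev 1: PC=5 idx=2 pred=T actual=N -> ctr[2]=2
Ev 2: PC=1 idx=1 pred=T actual=N -> ctr[1]=2
Ev 3: PC=1 idx=1 pred=T actual=T -> ctr[1]=3
Ev 4: PC=1 idx=1 pred=T actual=N -> ctr[1]=2
Ev 5: PC=5 idx=2 pred=T actual=N -> ctr[2]=1
Ev 6: PC=5 idx=2 pred=N actual=T -> ctr[2]=2
Ev 7: PC=2 idx=2 pred=T actual=T -> ctr[2]=3
Ev 8: PC=5 idx=2 pred=T actual=N -> ctr[2]=2
Ev 9: PC=5 idx=2 pred=T actual=T -> ctr[2]=3
Ev 10: PC=2 idx=2 pred=T actual=T -> ctr[2]=3
Ev 11: PC=5 idx=2 pred=T actual=N -> ctr[2]=2
Ev 12: PC=2 idx=2 pred=T actual=T -> ctr[2]=3
Ev 13: PC=5 idx=2 pred=T actual=N -> ctr[2]=2
Ev 14: PC=1 idx=1 pred=T actual=T -> ctr[1]=3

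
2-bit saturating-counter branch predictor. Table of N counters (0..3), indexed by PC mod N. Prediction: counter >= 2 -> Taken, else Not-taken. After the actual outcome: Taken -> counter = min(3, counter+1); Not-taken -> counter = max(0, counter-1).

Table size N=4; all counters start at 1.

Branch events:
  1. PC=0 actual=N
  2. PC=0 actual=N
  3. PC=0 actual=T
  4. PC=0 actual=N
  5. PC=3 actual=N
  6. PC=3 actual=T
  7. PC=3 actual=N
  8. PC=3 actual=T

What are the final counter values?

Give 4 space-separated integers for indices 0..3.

Ev 1: PC=0 idx=0 pred=N actual=N -> ctr[0]=0
Ev 2: PC=0 idx=0 pred=N actual=N -> ctr[0]=0
Ev 3: PC=0 idx=0 pred=N actual=T -> ctr[0]=1
Ev 4: PC=0 idx=0 pred=N actual=N -> ctr[0]=0
Ev 5: PC=3 idx=3 pred=N actual=N -> ctr[3]=0
Ev 6: PC=3 idx=3 pred=N actual=T -> ctr[3]=1
Ev 7: PC=3 idx=3 pred=N actual=N -> ctr[3]=0
Ev 8: PC=3 idx=3 pred=N actual=T -> ctr[3]=1

Answer: 0 1 1 1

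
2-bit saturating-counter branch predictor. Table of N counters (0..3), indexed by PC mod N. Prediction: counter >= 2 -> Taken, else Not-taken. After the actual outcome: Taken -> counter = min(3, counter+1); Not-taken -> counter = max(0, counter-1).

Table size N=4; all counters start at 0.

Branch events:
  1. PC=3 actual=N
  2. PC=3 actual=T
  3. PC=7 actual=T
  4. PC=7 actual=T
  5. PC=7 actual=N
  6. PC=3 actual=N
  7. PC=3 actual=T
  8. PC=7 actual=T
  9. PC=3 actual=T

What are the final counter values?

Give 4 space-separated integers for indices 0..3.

Ev 1: PC=3 idx=3 pred=N actual=N -> ctr[3]=0
Ev 2: PC=3 idx=3 pred=N actual=T -> ctr[3]=1
Ev 3: PC=7 idx=3 pred=N actual=T -> ctr[3]=2
Ev 4: PC=7 idx=3 pred=T actual=T -> ctr[3]=3
Ev 5: PC=7 idx=3 pred=T actual=N -> ctr[3]=2
Ev 6: PC=3 idx=3 pred=T actual=N -> ctr[3]=1
Ev 7: PC=3 idx=3 pred=N actual=T -> ctr[3]=2
Ev 8: PC=7 idx=3 pred=T actual=T -> ctr[3]=3
Ev 9: PC=3 idx=3 pred=T actual=T -> ctr[3]=3

Answer: 0 0 0 3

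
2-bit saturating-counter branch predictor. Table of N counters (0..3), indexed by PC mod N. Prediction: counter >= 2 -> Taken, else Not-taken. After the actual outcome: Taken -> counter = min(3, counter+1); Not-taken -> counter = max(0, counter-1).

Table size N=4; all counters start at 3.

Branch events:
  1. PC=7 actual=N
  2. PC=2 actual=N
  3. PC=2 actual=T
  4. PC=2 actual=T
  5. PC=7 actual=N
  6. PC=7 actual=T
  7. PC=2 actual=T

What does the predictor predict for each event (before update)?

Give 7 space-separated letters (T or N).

Answer: T T T T T N T

Derivation:
Ev 1: PC=7 idx=3 pred=T actual=N -> ctr[3]=2
Ev 2: PC=2 idx=2 pred=T actual=N -> ctr[2]=2
Ev 3: PC=2 idx=2 pred=T actual=T -> ctr[2]=3
Ev 4: PC=2 idx=2 pred=T actual=T -> ctr[2]=3
Ev 5: PC=7 idx=3 pred=T actual=N -> ctr[3]=1
Ev 6: PC=7 idx=3 pred=N actual=T -> ctr[3]=2
Ev 7: PC=2 idx=2 pred=T actual=T -> ctr[2]=3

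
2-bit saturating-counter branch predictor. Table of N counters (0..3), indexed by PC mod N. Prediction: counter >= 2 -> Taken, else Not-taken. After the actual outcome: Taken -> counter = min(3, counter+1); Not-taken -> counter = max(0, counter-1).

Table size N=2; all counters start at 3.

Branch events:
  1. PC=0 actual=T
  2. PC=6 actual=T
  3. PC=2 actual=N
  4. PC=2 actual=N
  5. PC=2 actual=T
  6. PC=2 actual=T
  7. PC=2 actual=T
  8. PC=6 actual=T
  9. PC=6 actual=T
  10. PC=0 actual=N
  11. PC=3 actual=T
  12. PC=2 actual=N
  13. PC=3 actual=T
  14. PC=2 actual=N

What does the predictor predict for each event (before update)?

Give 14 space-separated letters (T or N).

Answer: T T T T N T T T T T T T T N

Derivation:
Ev 1: PC=0 idx=0 pred=T actual=T -> ctr[0]=3
Ev 2: PC=6 idx=0 pred=T actual=T -> ctr[0]=3
Ev 3: PC=2 idx=0 pred=T actual=N -> ctr[0]=2
Ev 4: PC=2 idx=0 pred=T actual=N -> ctr[0]=1
Ev 5: PC=2 idx=0 pred=N actual=T -> ctr[0]=2
Ev 6: PC=2 idx=0 pred=T actual=T -> ctr[0]=3
Ev 7: PC=2 idx=0 pred=T actual=T -> ctr[0]=3
Ev 8: PC=6 idx=0 pred=T actual=T -> ctr[0]=3
Ev 9: PC=6 idx=0 pred=T actual=T -> ctr[0]=3
Ev 10: PC=0 idx=0 pred=T actual=N -> ctr[0]=2
Ev 11: PC=3 idx=1 pred=T actual=T -> ctr[1]=3
Ev 12: PC=2 idx=0 pred=T actual=N -> ctr[0]=1
Ev 13: PC=3 idx=1 pred=T actual=T -> ctr[1]=3
Ev 14: PC=2 idx=0 pred=N actual=N -> ctr[0]=0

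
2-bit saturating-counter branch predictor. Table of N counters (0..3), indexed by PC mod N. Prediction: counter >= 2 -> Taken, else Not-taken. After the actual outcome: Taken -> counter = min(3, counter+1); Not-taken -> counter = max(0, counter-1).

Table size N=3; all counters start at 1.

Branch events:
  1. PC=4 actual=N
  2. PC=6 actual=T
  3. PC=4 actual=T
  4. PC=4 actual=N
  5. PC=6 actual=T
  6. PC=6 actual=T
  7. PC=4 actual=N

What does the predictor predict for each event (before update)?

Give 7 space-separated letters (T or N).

Answer: N N N N T T N

Derivation:
Ev 1: PC=4 idx=1 pred=N actual=N -> ctr[1]=0
Ev 2: PC=6 idx=0 pred=N actual=T -> ctr[0]=2
Ev 3: PC=4 idx=1 pred=N actual=T -> ctr[1]=1
Ev 4: PC=4 idx=1 pred=N actual=N -> ctr[1]=0
Ev 5: PC=6 idx=0 pred=T actual=T -> ctr[0]=3
Ev 6: PC=6 idx=0 pred=T actual=T -> ctr[0]=3
Ev 7: PC=4 idx=1 pred=N actual=N -> ctr[1]=0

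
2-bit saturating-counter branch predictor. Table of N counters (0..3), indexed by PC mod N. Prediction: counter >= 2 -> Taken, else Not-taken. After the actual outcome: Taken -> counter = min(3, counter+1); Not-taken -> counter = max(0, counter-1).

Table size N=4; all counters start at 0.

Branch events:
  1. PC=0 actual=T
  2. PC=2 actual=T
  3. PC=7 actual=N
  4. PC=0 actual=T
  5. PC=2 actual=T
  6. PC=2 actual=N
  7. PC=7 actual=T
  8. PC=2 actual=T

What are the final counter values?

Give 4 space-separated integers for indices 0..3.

Answer: 2 0 2 1

Derivation:
Ev 1: PC=0 idx=0 pred=N actual=T -> ctr[0]=1
Ev 2: PC=2 idx=2 pred=N actual=T -> ctr[2]=1
Ev 3: PC=7 idx=3 pred=N actual=N -> ctr[3]=0
Ev 4: PC=0 idx=0 pred=N actual=T -> ctr[0]=2
Ev 5: PC=2 idx=2 pred=N actual=T -> ctr[2]=2
Ev 6: PC=2 idx=2 pred=T actual=N -> ctr[2]=1
Ev 7: PC=7 idx=3 pred=N actual=T -> ctr[3]=1
Ev 8: PC=2 idx=2 pred=N actual=T -> ctr[2]=2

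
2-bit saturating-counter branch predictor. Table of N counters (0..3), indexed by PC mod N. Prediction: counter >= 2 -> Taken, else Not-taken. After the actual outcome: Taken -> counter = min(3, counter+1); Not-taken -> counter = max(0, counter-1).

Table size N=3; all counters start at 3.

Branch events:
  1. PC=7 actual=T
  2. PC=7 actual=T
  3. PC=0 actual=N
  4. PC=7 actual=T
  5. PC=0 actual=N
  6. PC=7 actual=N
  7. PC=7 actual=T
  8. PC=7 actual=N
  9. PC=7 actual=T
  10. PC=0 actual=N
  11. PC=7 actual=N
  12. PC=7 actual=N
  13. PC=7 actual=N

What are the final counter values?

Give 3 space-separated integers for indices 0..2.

Answer: 0 0 3

Derivation:
Ev 1: PC=7 idx=1 pred=T actual=T -> ctr[1]=3
Ev 2: PC=7 idx=1 pred=T actual=T -> ctr[1]=3
Ev 3: PC=0 idx=0 pred=T actual=N -> ctr[0]=2
Ev 4: PC=7 idx=1 pred=T actual=T -> ctr[1]=3
Ev 5: PC=0 idx=0 pred=T actual=N -> ctr[0]=1
Ev 6: PC=7 idx=1 pred=T actual=N -> ctr[1]=2
Ev 7: PC=7 idx=1 pred=T actual=T -> ctr[1]=3
Ev 8: PC=7 idx=1 pred=T actual=N -> ctr[1]=2
Ev 9: PC=7 idx=1 pred=T actual=T -> ctr[1]=3
Ev 10: PC=0 idx=0 pred=N actual=N -> ctr[0]=0
Ev 11: PC=7 idx=1 pred=T actual=N -> ctr[1]=2
Ev 12: PC=7 idx=1 pred=T actual=N -> ctr[1]=1
Ev 13: PC=7 idx=1 pred=N actual=N -> ctr[1]=0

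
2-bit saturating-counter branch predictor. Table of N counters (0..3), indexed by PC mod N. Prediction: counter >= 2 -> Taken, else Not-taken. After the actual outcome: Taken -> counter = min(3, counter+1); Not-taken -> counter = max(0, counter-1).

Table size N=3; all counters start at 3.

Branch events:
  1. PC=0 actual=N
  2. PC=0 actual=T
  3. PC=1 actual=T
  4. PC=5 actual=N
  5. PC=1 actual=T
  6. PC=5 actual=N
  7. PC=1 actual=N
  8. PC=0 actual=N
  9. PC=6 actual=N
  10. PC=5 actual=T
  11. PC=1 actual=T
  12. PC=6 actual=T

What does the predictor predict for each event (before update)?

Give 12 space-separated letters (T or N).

Ev 1: PC=0 idx=0 pred=T actual=N -> ctr[0]=2
Ev 2: PC=0 idx=0 pred=T actual=T -> ctr[0]=3
Ev 3: PC=1 idx=1 pred=T actual=T -> ctr[1]=3
Ev 4: PC=5 idx=2 pred=T actual=N -> ctr[2]=2
Ev 5: PC=1 idx=1 pred=T actual=T -> ctr[1]=3
Ev 6: PC=5 idx=2 pred=T actual=N -> ctr[2]=1
Ev 7: PC=1 idx=1 pred=T actual=N -> ctr[1]=2
Ev 8: PC=0 idx=0 pred=T actual=N -> ctr[0]=2
Ev 9: PC=6 idx=0 pred=T actual=N -> ctr[0]=1
Ev 10: PC=5 idx=2 pred=N actual=T -> ctr[2]=2
Ev 11: PC=1 idx=1 pred=T actual=T -> ctr[1]=3
Ev 12: PC=6 idx=0 pred=N actual=T -> ctr[0]=2

Answer: T T T T T T T T T N T N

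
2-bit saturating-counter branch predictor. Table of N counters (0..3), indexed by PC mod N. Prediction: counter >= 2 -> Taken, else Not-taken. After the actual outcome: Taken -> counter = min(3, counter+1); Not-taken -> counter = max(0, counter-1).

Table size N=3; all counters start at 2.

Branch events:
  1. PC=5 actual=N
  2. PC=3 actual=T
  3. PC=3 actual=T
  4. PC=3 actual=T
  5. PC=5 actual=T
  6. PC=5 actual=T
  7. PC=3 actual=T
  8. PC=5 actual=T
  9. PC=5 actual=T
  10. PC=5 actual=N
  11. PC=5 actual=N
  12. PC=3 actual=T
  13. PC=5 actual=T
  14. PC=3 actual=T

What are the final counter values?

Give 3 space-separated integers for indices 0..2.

Ev 1: PC=5 idx=2 pred=T actual=N -> ctr[2]=1
Ev 2: PC=3 idx=0 pred=T actual=T -> ctr[0]=3
Ev 3: PC=3 idx=0 pred=T actual=T -> ctr[0]=3
Ev 4: PC=3 idx=0 pred=T actual=T -> ctr[0]=3
Ev 5: PC=5 idx=2 pred=N actual=T -> ctr[2]=2
Ev 6: PC=5 idx=2 pred=T actual=T -> ctr[2]=3
Ev 7: PC=3 idx=0 pred=T actual=T -> ctr[0]=3
Ev 8: PC=5 idx=2 pred=T actual=T -> ctr[2]=3
Ev 9: PC=5 idx=2 pred=T actual=T -> ctr[2]=3
Ev 10: PC=5 idx=2 pred=T actual=N -> ctr[2]=2
Ev 11: PC=5 idx=2 pred=T actual=N -> ctr[2]=1
Ev 12: PC=3 idx=0 pred=T actual=T -> ctr[0]=3
Ev 13: PC=5 idx=2 pred=N actual=T -> ctr[2]=2
Ev 14: PC=3 idx=0 pred=T actual=T -> ctr[0]=3

Answer: 3 2 2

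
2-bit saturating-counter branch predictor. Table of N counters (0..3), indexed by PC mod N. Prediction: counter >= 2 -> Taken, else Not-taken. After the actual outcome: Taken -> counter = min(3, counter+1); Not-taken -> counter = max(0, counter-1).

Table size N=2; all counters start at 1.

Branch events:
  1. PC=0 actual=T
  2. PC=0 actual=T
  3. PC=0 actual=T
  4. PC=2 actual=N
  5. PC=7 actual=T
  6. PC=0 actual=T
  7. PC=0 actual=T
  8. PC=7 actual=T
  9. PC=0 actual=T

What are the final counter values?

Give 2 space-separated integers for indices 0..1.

Answer: 3 3

Derivation:
Ev 1: PC=0 idx=0 pred=N actual=T -> ctr[0]=2
Ev 2: PC=0 idx=0 pred=T actual=T -> ctr[0]=3
Ev 3: PC=0 idx=0 pred=T actual=T -> ctr[0]=3
Ev 4: PC=2 idx=0 pred=T actual=N -> ctr[0]=2
Ev 5: PC=7 idx=1 pred=N actual=T -> ctr[1]=2
Ev 6: PC=0 idx=0 pred=T actual=T -> ctr[0]=3
Ev 7: PC=0 idx=0 pred=T actual=T -> ctr[0]=3
Ev 8: PC=7 idx=1 pred=T actual=T -> ctr[1]=3
Ev 9: PC=0 idx=0 pred=T actual=T -> ctr[0]=3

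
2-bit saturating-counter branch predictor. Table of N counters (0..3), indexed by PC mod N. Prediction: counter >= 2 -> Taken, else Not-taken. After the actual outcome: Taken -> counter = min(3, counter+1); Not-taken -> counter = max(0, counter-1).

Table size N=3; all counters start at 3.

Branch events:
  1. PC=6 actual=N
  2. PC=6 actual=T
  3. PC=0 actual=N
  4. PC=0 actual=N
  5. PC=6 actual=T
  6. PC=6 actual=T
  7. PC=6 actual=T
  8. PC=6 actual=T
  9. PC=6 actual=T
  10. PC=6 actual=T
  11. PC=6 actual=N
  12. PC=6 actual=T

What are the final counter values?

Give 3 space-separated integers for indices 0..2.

Ev 1: PC=6 idx=0 pred=T actual=N -> ctr[0]=2
Ev 2: PC=6 idx=0 pred=T actual=T -> ctr[0]=3
Ev 3: PC=0 idx=0 pred=T actual=N -> ctr[0]=2
Ev 4: PC=0 idx=0 pred=T actual=N -> ctr[0]=1
Ev 5: PC=6 idx=0 pred=N actual=T -> ctr[0]=2
Ev 6: PC=6 idx=0 pred=T actual=T -> ctr[0]=3
Ev 7: PC=6 idx=0 pred=T actual=T -> ctr[0]=3
Ev 8: PC=6 idx=0 pred=T actual=T -> ctr[0]=3
Ev 9: PC=6 idx=0 pred=T actual=T -> ctr[0]=3
Ev 10: PC=6 idx=0 pred=T actual=T -> ctr[0]=3
Ev 11: PC=6 idx=0 pred=T actual=N -> ctr[0]=2
Ev 12: PC=6 idx=0 pred=T actual=T -> ctr[0]=3

Answer: 3 3 3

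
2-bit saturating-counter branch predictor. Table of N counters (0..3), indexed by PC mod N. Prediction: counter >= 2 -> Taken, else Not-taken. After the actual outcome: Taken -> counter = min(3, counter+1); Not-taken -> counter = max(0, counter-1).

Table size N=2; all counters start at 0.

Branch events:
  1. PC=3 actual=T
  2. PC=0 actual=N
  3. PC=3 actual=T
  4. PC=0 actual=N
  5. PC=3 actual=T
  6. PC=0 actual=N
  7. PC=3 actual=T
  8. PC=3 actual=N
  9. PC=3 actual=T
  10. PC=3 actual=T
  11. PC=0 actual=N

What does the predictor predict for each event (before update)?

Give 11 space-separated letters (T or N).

Ev 1: PC=3 idx=1 pred=N actual=T -> ctr[1]=1
Ev 2: PC=0 idx=0 pred=N actual=N -> ctr[0]=0
Ev 3: PC=3 idx=1 pred=N actual=T -> ctr[1]=2
Ev 4: PC=0 idx=0 pred=N actual=N -> ctr[0]=0
Ev 5: PC=3 idx=1 pred=T actual=T -> ctr[1]=3
Ev 6: PC=0 idx=0 pred=N actual=N -> ctr[0]=0
Ev 7: PC=3 idx=1 pred=T actual=T -> ctr[1]=3
Ev 8: PC=3 idx=1 pred=T actual=N -> ctr[1]=2
Ev 9: PC=3 idx=1 pred=T actual=T -> ctr[1]=3
Ev 10: PC=3 idx=1 pred=T actual=T -> ctr[1]=3
Ev 11: PC=0 idx=0 pred=N actual=N -> ctr[0]=0

Answer: N N N N T N T T T T N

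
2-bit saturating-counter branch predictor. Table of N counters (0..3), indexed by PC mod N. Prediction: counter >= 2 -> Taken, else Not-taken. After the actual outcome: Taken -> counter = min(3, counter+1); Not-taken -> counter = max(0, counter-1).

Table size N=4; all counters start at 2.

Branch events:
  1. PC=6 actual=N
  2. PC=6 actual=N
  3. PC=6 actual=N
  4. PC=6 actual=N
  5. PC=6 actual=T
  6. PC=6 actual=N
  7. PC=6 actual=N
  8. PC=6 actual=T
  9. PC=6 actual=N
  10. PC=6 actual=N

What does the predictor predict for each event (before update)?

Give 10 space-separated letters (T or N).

Ev 1: PC=6 idx=2 pred=T actual=N -> ctr[2]=1
Ev 2: PC=6 idx=2 pred=N actual=N -> ctr[2]=0
Ev 3: PC=6 idx=2 pred=N actual=N -> ctr[2]=0
Ev 4: PC=6 idx=2 pred=N actual=N -> ctr[2]=0
Ev 5: PC=6 idx=2 pred=N actual=T -> ctr[2]=1
Ev 6: PC=6 idx=2 pred=N actual=N -> ctr[2]=0
Ev 7: PC=6 idx=2 pred=N actual=N -> ctr[2]=0
Ev 8: PC=6 idx=2 pred=N actual=T -> ctr[2]=1
Ev 9: PC=6 idx=2 pred=N actual=N -> ctr[2]=0
Ev 10: PC=6 idx=2 pred=N actual=N -> ctr[2]=0

Answer: T N N N N N N N N N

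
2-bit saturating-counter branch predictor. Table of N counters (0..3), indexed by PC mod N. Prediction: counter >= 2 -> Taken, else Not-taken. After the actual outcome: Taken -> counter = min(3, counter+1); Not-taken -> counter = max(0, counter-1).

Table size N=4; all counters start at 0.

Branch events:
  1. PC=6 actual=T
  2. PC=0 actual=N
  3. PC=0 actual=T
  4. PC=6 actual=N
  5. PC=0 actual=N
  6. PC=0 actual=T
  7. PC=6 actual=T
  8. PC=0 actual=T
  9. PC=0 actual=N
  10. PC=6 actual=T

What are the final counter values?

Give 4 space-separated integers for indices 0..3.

Ev 1: PC=6 idx=2 pred=N actual=T -> ctr[2]=1
Ev 2: PC=0 idx=0 pred=N actual=N -> ctr[0]=0
Ev 3: PC=0 idx=0 pred=N actual=T -> ctr[0]=1
Ev 4: PC=6 idx=2 pred=N actual=N -> ctr[2]=0
Ev 5: PC=0 idx=0 pred=N actual=N -> ctr[0]=0
Ev 6: PC=0 idx=0 pred=N actual=T -> ctr[0]=1
Ev 7: PC=6 idx=2 pred=N actual=T -> ctr[2]=1
Ev 8: PC=0 idx=0 pred=N actual=T -> ctr[0]=2
Ev 9: PC=0 idx=0 pred=T actual=N -> ctr[0]=1
Ev 10: PC=6 idx=2 pred=N actual=T -> ctr[2]=2

Answer: 1 0 2 0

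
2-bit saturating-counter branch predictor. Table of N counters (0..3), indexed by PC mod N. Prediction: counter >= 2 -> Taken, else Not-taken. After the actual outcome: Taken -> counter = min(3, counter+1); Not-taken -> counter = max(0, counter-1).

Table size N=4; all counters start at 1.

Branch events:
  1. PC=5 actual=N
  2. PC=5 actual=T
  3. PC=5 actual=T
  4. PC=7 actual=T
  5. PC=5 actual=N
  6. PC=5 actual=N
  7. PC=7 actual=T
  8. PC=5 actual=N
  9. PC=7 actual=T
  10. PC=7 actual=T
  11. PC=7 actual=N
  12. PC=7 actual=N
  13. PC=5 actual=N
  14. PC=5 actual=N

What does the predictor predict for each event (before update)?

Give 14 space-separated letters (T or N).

Ev 1: PC=5 idx=1 pred=N actual=N -> ctr[1]=0
Ev 2: PC=5 idx=1 pred=N actual=T -> ctr[1]=1
Ev 3: PC=5 idx=1 pred=N actual=T -> ctr[1]=2
Ev 4: PC=7 idx=3 pred=N actual=T -> ctr[3]=2
Ev 5: PC=5 idx=1 pred=T actual=N -> ctr[1]=1
Ev 6: PC=5 idx=1 pred=N actual=N -> ctr[1]=0
Ev 7: PC=7 idx=3 pred=T actual=T -> ctr[3]=3
Ev 8: PC=5 idx=1 pred=N actual=N -> ctr[1]=0
Ev 9: PC=7 idx=3 pred=T actual=T -> ctr[3]=3
Ev 10: PC=7 idx=3 pred=T actual=T -> ctr[3]=3
Ev 11: PC=7 idx=3 pred=T actual=N -> ctr[3]=2
Ev 12: PC=7 idx=3 pred=T actual=N -> ctr[3]=1
Ev 13: PC=5 idx=1 pred=N actual=N -> ctr[1]=0
Ev 14: PC=5 idx=1 pred=N actual=N -> ctr[1]=0

Answer: N N N N T N T N T T T T N N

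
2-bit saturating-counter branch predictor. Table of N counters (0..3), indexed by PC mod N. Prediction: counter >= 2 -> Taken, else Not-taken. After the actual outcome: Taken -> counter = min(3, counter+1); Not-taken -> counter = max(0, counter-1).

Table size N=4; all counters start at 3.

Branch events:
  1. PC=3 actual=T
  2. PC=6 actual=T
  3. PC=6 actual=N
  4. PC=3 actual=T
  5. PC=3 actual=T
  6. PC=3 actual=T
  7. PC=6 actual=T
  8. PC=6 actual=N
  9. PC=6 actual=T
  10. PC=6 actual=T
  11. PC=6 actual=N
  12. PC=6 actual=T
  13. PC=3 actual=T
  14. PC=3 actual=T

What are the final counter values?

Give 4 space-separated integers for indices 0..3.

Answer: 3 3 3 3

Derivation:
Ev 1: PC=3 idx=3 pred=T actual=T -> ctr[3]=3
Ev 2: PC=6 idx=2 pred=T actual=T -> ctr[2]=3
Ev 3: PC=6 idx=2 pred=T actual=N -> ctr[2]=2
Ev 4: PC=3 idx=3 pred=T actual=T -> ctr[3]=3
Ev 5: PC=3 idx=3 pred=T actual=T -> ctr[3]=3
Ev 6: PC=3 idx=3 pred=T actual=T -> ctr[3]=3
Ev 7: PC=6 idx=2 pred=T actual=T -> ctr[2]=3
Ev 8: PC=6 idx=2 pred=T actual=N -> ctr[2]=2
Ev 9: PC=6 idx=2 pred=T actual=T -> ctr[2]=3
Ev 10: PC=6 idx=2 pred=T actual=T -> ctr[2]=3
Ev 11: PC=6 idx=2 pred=T actual=N -> ctr[2]=2
Ev 12: PC=6 idx=2 pred=T actual=T -> ctr[2]=3
Ev 13: PC=3 idx=3 pred=T actual=T -> ctr[3]=3
Ev 14: PC=3 idx=3 pred=T actual=T -> ctr[3]=3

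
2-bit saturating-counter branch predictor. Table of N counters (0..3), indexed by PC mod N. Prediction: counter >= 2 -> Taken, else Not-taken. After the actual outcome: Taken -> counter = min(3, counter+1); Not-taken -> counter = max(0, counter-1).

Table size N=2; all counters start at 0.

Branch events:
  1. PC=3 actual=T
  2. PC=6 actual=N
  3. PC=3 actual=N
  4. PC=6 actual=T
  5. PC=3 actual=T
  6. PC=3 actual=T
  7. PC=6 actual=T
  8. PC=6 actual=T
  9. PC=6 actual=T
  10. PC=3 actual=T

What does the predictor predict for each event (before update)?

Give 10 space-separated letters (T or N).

Answer: N N N N N N N T T T

Derivation:
Ev 1: PC=3 idx=1 pred=N actual=T -> ctr[1]=1
Ev 2: PC=6 idx=0 pred=N actual=N -> ctr[0]=0
Ev 3: PC=3 idx=1 pred=N actual=N -> ctr[1]=0
Ev 4: PC=6 idx=0 pred=N actual=T -> ctr[0]=1
Ev 5: PC=3 idx=1 pred=N actual=T -> ctr[1]=1
Ev 6: PC=3 idx=1 pred=N actual=T -> ctr[1]=2
Ev 7: PC=6 idx=0 pred=N actual=T -> ctr[0]=2
Ev 8: PC=6 idx=0 pred=T actual=T -> ctr[0]=3
Ev 9: PC=6 idx=0 pred=T actual=T -> ctr[0]=3
Ev 10: PC=3 idx=1 pred=T actual=T -> ctr[1]=3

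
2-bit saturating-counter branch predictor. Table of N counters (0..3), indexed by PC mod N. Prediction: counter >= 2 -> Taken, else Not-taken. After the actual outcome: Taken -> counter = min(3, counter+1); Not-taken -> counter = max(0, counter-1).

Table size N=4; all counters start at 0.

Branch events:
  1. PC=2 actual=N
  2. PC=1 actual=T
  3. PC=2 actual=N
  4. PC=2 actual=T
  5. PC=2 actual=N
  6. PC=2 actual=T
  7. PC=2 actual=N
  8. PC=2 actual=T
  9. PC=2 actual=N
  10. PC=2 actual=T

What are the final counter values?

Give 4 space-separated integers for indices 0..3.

Answer: 0 1 1 0

Derivation:
Ev 1: PC=2 idx=2 pred=N actual=N -> ctr[2]=0
Ev 2: PC=1 idx=1 pred=N actual=T -> ctr[1]=1
Ev 3: PC=2 idx=2 pred=N actual=N -> ctr[2]=0
Ev 4: PC=2 idx=2 pred=N actual=T -> ctr[2]=1
Ev 5: PC=2 idx=2 pred=N actual=N -> ctr[2]=0
Ev 6: PC=2 idx=2 pred=N actual=T -> ctr[2]=1
Ev 7: PC=2 idx=2 pred=N actual=N -> ctr[2]=0
Ev 8: PC=2 idx=2 pred=N actual=T -> ctr[2]=1
Ev 9: PC=2 idx=2 pred=N actual=N -> ctr[2]=0
Ev 10: PC=2 idx=2 pred=N actual=T -> ctr[2]=1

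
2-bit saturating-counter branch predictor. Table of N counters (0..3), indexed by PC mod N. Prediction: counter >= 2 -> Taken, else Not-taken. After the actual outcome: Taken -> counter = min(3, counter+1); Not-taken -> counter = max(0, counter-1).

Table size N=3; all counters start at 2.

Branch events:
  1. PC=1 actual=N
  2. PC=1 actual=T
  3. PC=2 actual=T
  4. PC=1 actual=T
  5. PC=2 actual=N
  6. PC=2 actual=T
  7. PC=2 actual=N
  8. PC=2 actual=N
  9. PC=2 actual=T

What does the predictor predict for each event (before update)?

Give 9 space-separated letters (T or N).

Ev 1: PC=1 idx=1 pred=T actual=N -> ctr[1]=1
Ev 2: PC=1 idx=1 pred=N actual=T -> ctr[1]=2
Ev 3: PC=2 idx=2 pred=T actual=T -> ctr[2]=3
Ev 4: PC=1 idx=1 pred=T actual=T -> ctr[1]=3
Ev 5: PC=2 idx=2 pred=T actual=N -> ctr[2]=2
Ev 6: PC=2 idx=2 pred=T actual=T -> ctr[2]=3
Ev 7: PC=2 idx=2 pred=T actual=N -> ctr[2]=2
Ev 8: PC=2 idx=2 pred=T actual=N -> ctr[2]=1
Ev 9: PC=2 idx=2 pred=N actual=T -> ctr[2]=2

Answer: T N T T T T T T N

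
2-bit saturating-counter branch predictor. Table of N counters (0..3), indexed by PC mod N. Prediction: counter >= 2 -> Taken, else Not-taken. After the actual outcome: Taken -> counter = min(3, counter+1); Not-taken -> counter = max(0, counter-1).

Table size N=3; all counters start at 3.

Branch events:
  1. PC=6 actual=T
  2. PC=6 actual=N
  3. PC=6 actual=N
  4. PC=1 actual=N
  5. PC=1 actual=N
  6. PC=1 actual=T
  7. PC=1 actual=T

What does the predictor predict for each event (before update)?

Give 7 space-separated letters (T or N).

Ev 1: PC=6 idx=0 pred=T actual=T -> ctr[0]=3
Ev 2: PC=6 idx=0 pred=T actual=N -> ctr[0]=2
Ev 3: PC=6 idx=0 pred=T actual=N -> ctr[0]=1
Ev 4: PC=1 idx=1 pred=T actual=N -> ctr[1]=2
Ev 5: PC=1 idx=1 pred=T actual=N -> ctr[1]=1
Ev 6: PC=1 idx=1 pred=N actual=T -> ctr[1]=2
Ev 7: PC=1 idx=1 pred=T actual=T -> ctr[1]=3

Answer: T T T T T N T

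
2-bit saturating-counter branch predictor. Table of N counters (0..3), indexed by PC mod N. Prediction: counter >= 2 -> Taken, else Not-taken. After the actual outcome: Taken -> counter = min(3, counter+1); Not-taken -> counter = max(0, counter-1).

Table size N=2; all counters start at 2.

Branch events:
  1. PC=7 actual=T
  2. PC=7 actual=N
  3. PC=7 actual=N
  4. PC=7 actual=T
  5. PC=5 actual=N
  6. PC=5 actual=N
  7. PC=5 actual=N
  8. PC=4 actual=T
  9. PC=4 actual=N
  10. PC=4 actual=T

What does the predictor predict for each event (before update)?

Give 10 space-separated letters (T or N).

Answer: T T T N T N N T T T

Derivation:
Ev 1: PC=7 idx=1 pred=T actual=T -> ctr[1]=3
Ev 2: PC=7 idx=1 pred=T actual=N -> ctr[1]=2
Ev 3: PC=7 idx=1 pred=T actual=N -> ctr[1]=1
Ev 4: PC=7 idx=1 pred=N actual=T -> ctr[1]=2
Ev 5: PC=5 idx=1 pred=T actual=N -> ctr[1]=1
Ev 6: PC=5 idx=1 pred=N actual=N -> ctr[1]=0
Ev 7: PC=5 idx=1 pred=N actual=N -> ctr[1]=0
Ev 8: PC=4 idx=0 pred=T actual=T -> ctr[0]=3
Ev 9: PC=4 idx=0 pred=T actual=N -> ctr[0]=2
Ev 10: PC=4 idx=0 pred=T actual=T -> ctr[0]=3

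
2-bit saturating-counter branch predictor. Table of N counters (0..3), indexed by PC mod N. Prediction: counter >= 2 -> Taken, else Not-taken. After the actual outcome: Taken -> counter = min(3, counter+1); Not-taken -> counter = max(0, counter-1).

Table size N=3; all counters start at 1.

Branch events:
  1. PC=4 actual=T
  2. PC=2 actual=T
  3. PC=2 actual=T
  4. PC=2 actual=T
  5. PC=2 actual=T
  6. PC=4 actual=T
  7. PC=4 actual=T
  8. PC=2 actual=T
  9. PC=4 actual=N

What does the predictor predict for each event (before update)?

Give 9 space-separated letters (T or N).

Ev 1: PC=4 idx=1 pred=N actual=T -> ctr[1]=2
Ev 2: PC=2 idx=2 pred=N actual=T -> ctr[2]=2
Ev 3: PC=2 idx=2 pred=T actual=T -> ctr[2]=3
Ev 4: PC=2 idx=2 pred=T actual=T -> ctr[2]=3
Ev 5: PC=2 idx=2 pred=T actual=T -> ctr[2]=3
Ev 6: PC=4 idx=1 pred=T actual=T -> ctr[1]=3
Ev 7: PC=4 idx=1 pred=T actual=T -> ctr[1]=3
Ev 8: PC=2 idx=2 pred=T actual=T -> ctr[2]=3
Ev 9: PC=4 idx=1 pred=T actual=N -> ctr[1]=2

Answer: N N T T T T T T T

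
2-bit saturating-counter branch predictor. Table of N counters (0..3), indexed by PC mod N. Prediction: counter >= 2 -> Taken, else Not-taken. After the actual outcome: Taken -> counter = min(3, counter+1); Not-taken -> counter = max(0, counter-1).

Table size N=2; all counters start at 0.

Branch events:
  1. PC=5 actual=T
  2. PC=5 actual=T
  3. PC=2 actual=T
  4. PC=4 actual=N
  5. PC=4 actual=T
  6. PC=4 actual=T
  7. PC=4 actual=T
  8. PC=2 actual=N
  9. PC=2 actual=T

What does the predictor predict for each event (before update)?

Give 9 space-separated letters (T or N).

Ev 1: PC=5 idx=1 pred=N actual=T -> ctr[1]=1
Ev 2: PC=5 idx=1 pred=N actual=T -> ctr[1]=2
Ev 3: PC=2 idx=0 pred=N actual=T -> ctr[0]=1
Ev 4: PC=4 idx=0 pred=N actual=N -> ctr[0]=0
Ev 5: PC=4 idx=0 pred=N actual=T -> ctr[0]=1
Ev 6: PC=4 idx=0 pred=N actual=T -> ctr[0]=2
Ev 7: PC=4 idx=0 pred=T actual=T -> ctr[0]=3
Ev 8: PC=2 idx=0 pred=T actual=N -> ctr[0]=2
Ev 9: PC=2 idx=0 pred=T actual=T -> ctr[0]=3

Answer: N N N N N N T T T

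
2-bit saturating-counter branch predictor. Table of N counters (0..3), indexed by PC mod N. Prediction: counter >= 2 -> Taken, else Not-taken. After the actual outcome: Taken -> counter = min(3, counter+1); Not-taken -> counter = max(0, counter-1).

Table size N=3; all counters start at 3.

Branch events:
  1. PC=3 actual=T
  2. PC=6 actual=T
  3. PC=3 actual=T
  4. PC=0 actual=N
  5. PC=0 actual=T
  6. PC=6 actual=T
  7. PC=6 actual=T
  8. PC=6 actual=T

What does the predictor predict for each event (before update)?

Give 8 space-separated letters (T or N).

Answer: T T T T T T T T

Derivation:
Ev 1: PC=3 idx=0 pred=T actual=T -> ctr[0]=3
Ev 2: PC=6 idx=0 pred=T actual=T -> ctr[0]=3
Ev 3: PC=3 idx=0 pred=T actual=T -> ctr[0]=3
Ev 4: PC=0 idx=0 pred=T actual=N -> ctr[0]=2
Ev 5: PC=0 idx=0 pred=T actual=T -> ctr[0]=3
Ev 6: PC=6 idx=0 pred=T actual=T -> ctr[0]=3
Ev 7: PC=6 idx=0 pred=T actual=T -> ctr[0]=3
Ev 8: PC=6 idx=0 pred=T actual=T -> ctr[0]=3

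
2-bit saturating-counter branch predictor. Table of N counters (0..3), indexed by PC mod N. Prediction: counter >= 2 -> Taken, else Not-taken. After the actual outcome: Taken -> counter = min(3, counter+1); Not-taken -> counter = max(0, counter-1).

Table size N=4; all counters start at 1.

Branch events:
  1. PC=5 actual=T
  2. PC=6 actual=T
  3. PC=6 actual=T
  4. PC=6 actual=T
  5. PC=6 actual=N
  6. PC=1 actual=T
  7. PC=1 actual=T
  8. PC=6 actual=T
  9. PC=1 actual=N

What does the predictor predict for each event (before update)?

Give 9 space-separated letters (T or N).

Ev 1: PC=5 idx=1 pred=N actual=T -> ctr[1]=2
Ev 2: PC=6 idx=2 pred=N actual=T -> ctr[2]=2
Ev 3: PC=6 idx=2 pred=T actual=T -> ctr[2]=3
Ev 4: PC=6 idx=2 pred=T actual=T -> ctr[2]=3
Ev 5: PC=6 idx=2 pred=T actual=N -> ctr[2]=2
Ev 6: PC=1 idx=1 pred=T actual=T -> ctr[1]=3
Ev 7: PC=1 idx=1 pred=T actual=T -> ctr[1]=3
Ev 8: PC=6 idx=2 pred=T actual=T -> ctr[2]=3
Ev 9: PC=1 idx=1 pred=T actual=N -> ctr[1]=2

Answer: N N T T T T T T T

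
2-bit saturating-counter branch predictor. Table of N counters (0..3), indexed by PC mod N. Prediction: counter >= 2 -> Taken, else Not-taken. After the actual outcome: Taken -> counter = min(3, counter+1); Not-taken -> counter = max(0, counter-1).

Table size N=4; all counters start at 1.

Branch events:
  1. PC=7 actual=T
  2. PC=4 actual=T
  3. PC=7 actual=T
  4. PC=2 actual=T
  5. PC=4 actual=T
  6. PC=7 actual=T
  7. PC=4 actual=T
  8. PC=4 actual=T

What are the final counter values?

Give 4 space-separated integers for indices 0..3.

Ev 1: PC=7 idx=3 pred=N actual=T -> ctr[3]=2
Ev 2: PC=4 idx=0 pred=N actual=T -> ctr[0]=2
Ev 3: PC=7 idx=3 pred=T actual=T -> ctr[3]=3
Ev 4: PC=2 idx=2 pred=N actual=T -> ctr[2]=2
Ev 5: PC=4 idx=0 pred=T actual=T -> ctr[0]=3
Ev 6: PC=7 idx=3 pred=T actual=T -> ctr[3]=3
Ev 7: PC=4 idx=0 pred=T actual=T -> ctr[0]=3
Ev 8: PC=4 idx=0 pred=T actual=T -> ctr[0]=3

Answer: 3 1 2 3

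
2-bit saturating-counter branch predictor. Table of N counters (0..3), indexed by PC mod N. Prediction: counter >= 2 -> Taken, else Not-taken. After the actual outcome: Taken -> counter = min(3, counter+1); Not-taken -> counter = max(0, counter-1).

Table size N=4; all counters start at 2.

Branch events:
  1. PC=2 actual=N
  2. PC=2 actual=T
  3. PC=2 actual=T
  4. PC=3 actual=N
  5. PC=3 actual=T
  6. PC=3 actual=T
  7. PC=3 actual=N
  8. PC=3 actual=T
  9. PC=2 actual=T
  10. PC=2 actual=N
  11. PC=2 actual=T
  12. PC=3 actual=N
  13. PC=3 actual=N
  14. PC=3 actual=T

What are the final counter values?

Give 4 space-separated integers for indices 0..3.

Ev 1: PC=2 idx=2 pred=T actual=N -> ctr[2]=1
Ev 2: PC=2 idx=2 pred=N actual=T -> ctr[2]=2
Ev 3: PC=2 idx=2 pred=T actual=T -> ctr[2]=3
Ev 4: PC=3 idx=3 pred=T actual=N -> ctr[3]=1
Ev 5: PC=3 idx=3 pred=N actual=T -> ctr[3]=2
Ev 6: PC=3 idx=3 pred=T actual=T -> ctr[3]=3
Ev 7: PC=3 idx=3 pred=T actual=N -> ctr[3]=2
Ev 8: PC=3 idx=3 pred=T actual=T -> ctr[3]=3
Ev 9: PC=2 idx=2 pred=T actual=T -> ctr[2]=3
Ev 10: PC=2 idx=2 pred=T actual=N -> ctr[2]=2
Ev 11: PC=2 idx=2 pred=T actual=T -> ctr[2]=3
Ev 12: PC=3 idx=3 pred=T actual=N -> ctr[3]=2
Ev 13: PC=3 idx=3 pred=T actual=N -> ctr[3]=1
Ev 14: PC=3 idx=3 pred=N actual=T -> ctr[3]=2

Answer: 2 2 3 2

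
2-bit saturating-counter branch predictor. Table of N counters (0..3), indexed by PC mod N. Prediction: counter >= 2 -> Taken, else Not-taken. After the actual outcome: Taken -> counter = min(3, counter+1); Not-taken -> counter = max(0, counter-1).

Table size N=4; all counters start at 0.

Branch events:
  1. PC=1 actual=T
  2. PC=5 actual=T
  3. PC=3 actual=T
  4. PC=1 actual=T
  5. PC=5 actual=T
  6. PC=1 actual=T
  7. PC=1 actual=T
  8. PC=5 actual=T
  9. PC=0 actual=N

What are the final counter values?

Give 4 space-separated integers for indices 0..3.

Ev 1: PC=1 idx=1 pred=N actual=T -> ctr[1]=1
Ev 2: PC=5 idx=1 pred=N actual=T -> ctr[1]=2
Ev 3: PC=3 idx=3 pred=N actual=T -> ctr[3]=1
Ev 4: PC=1 idx=1 pred=T actual=T -> ctr[1]=3
Ev 5: PC=5 idx=1 pred=T actual=T -> ctr[1]=3
Ev 6: PC=1 idx=1 pred=T actual=T -> ctr[1]=3
Ev 7: PC=1 idx=1 pred=T actual=T -> ctr[1]=3
Ev 8: PC=5 idx=1 pred=T actual=T -> ctr[1]=3
Ev 9: PC=0 idx=0 pred=N actual=N -> ctr[0]=0

Answer: 0 3 0 1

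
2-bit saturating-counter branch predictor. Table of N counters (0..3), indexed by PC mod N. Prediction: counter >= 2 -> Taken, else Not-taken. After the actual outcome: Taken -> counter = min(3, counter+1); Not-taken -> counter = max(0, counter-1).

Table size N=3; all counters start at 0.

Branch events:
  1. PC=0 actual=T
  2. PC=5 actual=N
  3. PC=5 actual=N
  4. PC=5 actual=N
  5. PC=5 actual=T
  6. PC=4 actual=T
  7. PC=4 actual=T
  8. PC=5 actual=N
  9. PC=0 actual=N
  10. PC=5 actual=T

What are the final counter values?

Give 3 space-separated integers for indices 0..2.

Answer: 0 2 1

Derivation:
Ev 1: PC=0 idx=0 pred=N actual=T -> ctr[0]=1
Ev 2: PC=5 idx=2 pred=N actual=N -> ctr[2]=0
Ev 3: PC=5 idx=2 pred=N actual=N -> ctr[2]=0
Ev 4: PC=5 idx=2 pred=N actual=N -> ctr[2]=0
Ev 5: PC=5 idx=2 pred=N actual=T -> ctr[2]=1
Ev 6: PC=4 idx=1 pred=N actual=T -> ctr[1]=1
Ev 7: PC=4 idx=1 pred=N actual=T -> ctr[1]=2
Ev 8: PC=5 idx=2 pred=N actual=N -> ctr[2]=0
Ev 9: PC=0 idx=0 pred=N actual=N -> ctr[0]=0
Ev 10: PC=5 idx=2 pred=N actual=T -> ctr[2]=1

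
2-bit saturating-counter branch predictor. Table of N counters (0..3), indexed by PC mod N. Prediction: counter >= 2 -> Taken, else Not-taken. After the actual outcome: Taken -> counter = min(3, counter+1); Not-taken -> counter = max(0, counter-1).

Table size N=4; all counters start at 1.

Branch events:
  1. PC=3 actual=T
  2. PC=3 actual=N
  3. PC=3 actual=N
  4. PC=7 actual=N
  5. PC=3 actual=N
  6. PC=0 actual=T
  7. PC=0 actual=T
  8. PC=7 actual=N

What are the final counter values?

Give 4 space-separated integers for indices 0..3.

Ev 1: PC=3 idx=3 pred=N actual=T -> ctr[3]=2
Ev 2: PC=3 idx=3 pred=T actual=N -> ctr[3]=1
Ev 3: PC=3 idx=3 pred=N actual=N -> ctr[3]=0
Ev 4: PC=7 idx=3 pred=N actual=N -> ctr[3]=0
Ev 5: PC=3 idx=3 pred=N actual=N -> ctr[3]=0
Ev 6: PC=0 idx=0 pred=N actual=T -> ctr[0]=2
Ev 7: PC=0 idx=0 pred=T actual=T -> ctr[0]=3
Ev 8: PC=7 idx=3 pred=N actual=N -> ctr[3]=0

Answer: 3 1 1 0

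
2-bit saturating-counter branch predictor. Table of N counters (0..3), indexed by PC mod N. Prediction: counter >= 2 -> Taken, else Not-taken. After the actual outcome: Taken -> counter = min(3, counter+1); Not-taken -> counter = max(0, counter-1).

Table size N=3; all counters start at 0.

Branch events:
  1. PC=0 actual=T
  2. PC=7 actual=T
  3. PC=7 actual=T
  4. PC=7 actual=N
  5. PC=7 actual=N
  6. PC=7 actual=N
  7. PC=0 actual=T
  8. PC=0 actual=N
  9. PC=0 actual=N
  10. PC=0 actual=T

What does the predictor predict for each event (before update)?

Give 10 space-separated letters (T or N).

Ev 1: PC=0 idx=0 pred=N actual=T -> ctr[0]=1
Ev 2: PC=7 idx=1 pred=N actual=T -> ctr[1]=1
Ev 3: PC=7 idx=1 pred=N actual=T -> ctr[1]=2
Ev 4: PC=7 idx=1 pred=T actual=N -> ctr[1]=1
Ev 5: PC=7 idx=1 pred=N actual=N -> ctr[1]=0
Ev 6: PC=7 idx=1 pred=N actual=N -> ctr[1]=0
Ev 7: PC=0 idx=0 pred=N actual=T -> ctr[0]=2
Ev 8: PC=0 idx=0 pred=T actual=N -> ctr[0]=1
Ev 9: PC=0 idx=0 pred=N actual=N -> ctr[0]=0
Ev 10: PC=0 idx=0 pred=N actual=T -> ctr[0]=1

Answer: N N N T N N N T N N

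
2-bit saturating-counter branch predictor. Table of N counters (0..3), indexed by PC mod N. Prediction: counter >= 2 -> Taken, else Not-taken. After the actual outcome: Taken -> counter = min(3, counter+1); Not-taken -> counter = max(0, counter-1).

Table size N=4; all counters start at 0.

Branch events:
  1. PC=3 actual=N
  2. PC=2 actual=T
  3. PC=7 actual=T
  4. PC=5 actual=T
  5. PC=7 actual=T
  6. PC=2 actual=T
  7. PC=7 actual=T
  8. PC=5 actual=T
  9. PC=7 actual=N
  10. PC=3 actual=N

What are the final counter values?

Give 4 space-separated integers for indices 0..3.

Answer: 0 2 2 1

Derivation:
Ev 1: PC=3 idx=3 pred=N actual=N -> ctr[3]=0
Ev 2: PC=2 idx=2 pred=N actual=T -> ctr[2]=1
Ev 3: PC=7 idx=3 pred=N actual=T -> ctr[3]=1
Ev 4: PC=5 idx=1 pred=N actual=T -> ctr[1]=1
Ev 5: PC=7 idx=3 pred=N actual=T -> ctr[3]=2
Ev 6: PC=2 idx=2 pred=N actual=T -> ctr[2]=2
Ev 7: PC=7 idx=3 pred=T actual=T -> ctr[3]=3
Ev 8: PC=5 idx=1 pred=N actual=T -> ctr[1]=2
Ev 9: PC=7 idx=3 pred=T actual=N -> ctr[3]=2
Ev 10: PC=3 idx=3 pred=T actual=N -> ctr[3]=1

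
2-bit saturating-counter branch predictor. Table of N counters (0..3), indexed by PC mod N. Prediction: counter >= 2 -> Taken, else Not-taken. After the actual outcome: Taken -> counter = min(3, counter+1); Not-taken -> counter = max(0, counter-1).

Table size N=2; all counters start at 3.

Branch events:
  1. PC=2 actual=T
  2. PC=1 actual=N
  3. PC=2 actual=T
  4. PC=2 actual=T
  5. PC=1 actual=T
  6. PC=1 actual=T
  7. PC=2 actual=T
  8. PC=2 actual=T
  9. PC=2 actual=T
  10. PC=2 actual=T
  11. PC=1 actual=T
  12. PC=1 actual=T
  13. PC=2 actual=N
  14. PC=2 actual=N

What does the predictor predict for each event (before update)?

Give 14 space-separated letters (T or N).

Ev 1: PC=2 idx=0 pred=T actual=T -> ctr[0]=3
Ev 2: PC=1 idx=1 pred=T actual=N -> ctr[1]=2
Ev 3: PC=2 idx=0 pred=T actual=T -> ctr[0]=3
Ev 4: PC=2 idx=0 pred=T actual=T -> ctr[0]=3
Ev 5: PC=1 idx=1 pred=T actual=T -> ctr[1]=3
Ev 6: PC=1 idx=1 pred=T actual=T -> ctr[1]=3
Ev 7: PC=2 idx=0 pred=T actual=T -> ctr[0]=3
Ev 8: PC=2 idx=0 pred=T actual=T -> ctr[0]=3
Ev 9: PC=2 idx=0 pred=T actual=T -> ctr[0]=3
Ev 10: PC=2 idx=0 pred=T actual=T -> ctr[0]=3
Ev 11: PC=1 idx=1 pred=T actual=T -> ctr[1]=3
Ev 12: PC=1 idx=1 pred=T actual=T -> ctr[1]=3
Ev 13: PC=2 idx=0 pred=T actual=N -> ctr[0]=2
Ev 14: PC=2 idx=0 pred=T actual=N -> ctr[0]=1

Answer: T T T T T T T T T T T T T T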